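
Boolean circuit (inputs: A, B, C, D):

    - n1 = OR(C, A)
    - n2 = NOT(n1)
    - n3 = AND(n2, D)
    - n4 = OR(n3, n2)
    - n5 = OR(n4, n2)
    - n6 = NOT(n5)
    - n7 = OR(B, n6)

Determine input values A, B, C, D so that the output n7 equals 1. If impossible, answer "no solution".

A=1, B=0, C=1, D=1

n7 = OR(B, n6) must be 1, so at least one of B, n6 is 1.
Check with A=1, B=0, C=1, D=1:
n1 = OR(C, A) = OR(1, 1) = 1
n2 = NOT(n1) = NOT 1 = 0
n3 = AND(n2, D) = AND(0, 1) = 0
n4 = OR(n3, n2) = OR(0, 0) = 0
n5 = OR(n4, n2) = OR(0, 0) = 0
n6 = NOT(n5) = NOT 0 = 1
n7 = OR(B, n6) = OR(0, 1) = 1
So n7 = 1 as required.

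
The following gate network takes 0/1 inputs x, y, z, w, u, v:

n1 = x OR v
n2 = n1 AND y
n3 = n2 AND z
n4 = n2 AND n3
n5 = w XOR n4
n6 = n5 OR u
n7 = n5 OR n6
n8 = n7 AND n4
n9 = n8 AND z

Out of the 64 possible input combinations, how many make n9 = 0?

55

n9 = n8 AND z must be 0, so at least one of n8, z is 0.
Enumerating the 64 input combinations, 55 give n9 = 0 and 9 give n9 = 1.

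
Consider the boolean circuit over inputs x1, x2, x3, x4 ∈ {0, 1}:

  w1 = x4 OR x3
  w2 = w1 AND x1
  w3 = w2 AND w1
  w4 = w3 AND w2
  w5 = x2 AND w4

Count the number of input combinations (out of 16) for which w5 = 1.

3

w5 = x2 AND w4 must be 1, so both x2 = 1 and w4 = 1.
w4 = w3 AND w2 must be 1, so both w3 = 1 and w2 = 1.
w3 = w2 AND w1 must be 1, so both w2 = 1 and w1 = 1.
Satisfying assignments:
  x1=1, x2=1, x3=0, x4=1
  x1=1, x2=1, x3=1, x4=0
  x1=1, x2=1, x3=1, x4=1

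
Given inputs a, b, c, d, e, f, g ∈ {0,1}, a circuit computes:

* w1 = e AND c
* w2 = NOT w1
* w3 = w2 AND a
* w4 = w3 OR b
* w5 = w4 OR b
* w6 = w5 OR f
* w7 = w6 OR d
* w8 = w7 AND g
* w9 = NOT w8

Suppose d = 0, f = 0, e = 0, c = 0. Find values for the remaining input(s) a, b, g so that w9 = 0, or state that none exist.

a=1, b=0, g=1

w9 = NOT w8 must be 0, so w8 = 1.
w8 = w7 AND g must be 1, so both w7 = 1 and g = 1.
Check with d = 0, f = 0, e = 0, c = 0 and a=1, b=0, g=1:
w1 = e AND c = 0 AND 0 = 0
w2 = NOT w1 = NOT 0 = 1
w3 = w2 AND a = 1 AND 1 = 1
w4 = w3 OR b = 1 OR 0 = 1
w5 = w4 OR b = 1 OR 0 = 1
w6 = w5 OR f = 1 OR 0 = 1
w7 = w6 OR d = 1 OR 0 = 1
w8 = w7 AND g = 1 AND 1 = 1
w9 = NOT w8 = NOT 1 = 0
So w9 = 0.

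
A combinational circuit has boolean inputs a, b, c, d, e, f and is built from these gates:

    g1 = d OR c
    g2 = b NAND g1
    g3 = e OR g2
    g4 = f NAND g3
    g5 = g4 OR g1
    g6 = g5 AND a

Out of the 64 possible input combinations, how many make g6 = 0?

g6 = g5 AND a must be 0, so at least one of g5, a is 0.
Enumerating the 64 input combinations, 36 give g6 = 0 and 28 give g6 = 1.

36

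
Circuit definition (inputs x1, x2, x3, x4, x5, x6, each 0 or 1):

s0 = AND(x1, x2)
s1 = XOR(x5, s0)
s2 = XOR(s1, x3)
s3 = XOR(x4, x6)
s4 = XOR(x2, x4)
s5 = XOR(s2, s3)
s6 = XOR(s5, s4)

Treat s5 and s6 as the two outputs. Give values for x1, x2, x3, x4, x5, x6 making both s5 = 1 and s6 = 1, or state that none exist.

Check with x1=0 x2=0 x3=0 x4=0 x5=1 x6=0:
s0 = AND(x1, x2) = AND(0, 0) = 0
s1 = XOR(x5, s0) = XOR(1, 0) = 1
s2 = XOR(s1, x3) = XOR(1, 0) = 1
s3 = XOR(x4, x6) = XOR(0, 0) = 0
s4 = XOR(x2, x4) = XOR(0, 0) = 0
s5 = XOR(s2, s3) = XOR(1, 0) = 1
s6 = XOR(s5, s4) = XOR(1, 0) = 1
So s5 = 1 and s6 = 1.

x1=0 x2=0 x3=0 x4=0 x5=1 x6=0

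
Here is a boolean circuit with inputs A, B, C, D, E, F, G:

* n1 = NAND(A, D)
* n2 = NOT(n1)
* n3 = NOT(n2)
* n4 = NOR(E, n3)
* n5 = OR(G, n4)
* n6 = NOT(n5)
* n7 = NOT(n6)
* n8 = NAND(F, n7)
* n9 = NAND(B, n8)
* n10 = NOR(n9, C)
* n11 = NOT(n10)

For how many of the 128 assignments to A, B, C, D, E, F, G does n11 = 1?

105

n11 = NOT(n10) must be 1, so n10 = 0.
n10 = NOR(n9, C) must be 0, so at least one of n9, C is 1.
Enumerating the 128 input combinations, 105 give n11 = 1 and 23 give n11 = 0.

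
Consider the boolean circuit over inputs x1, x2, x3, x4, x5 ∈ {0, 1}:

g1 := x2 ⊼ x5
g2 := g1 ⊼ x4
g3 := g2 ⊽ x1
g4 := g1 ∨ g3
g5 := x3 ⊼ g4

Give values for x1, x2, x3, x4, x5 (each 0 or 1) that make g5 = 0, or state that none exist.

g5 = x3 ⊼ g4 must be 0, so both x3 = 1 and g4 = 1.
g4 = g1 ∨ g3 must be 1, so at least one of g1, g3 is 1.
Check with x1=1, x2=1, x3=1, x4=0, x5=0:
g1 = x2 ⊼ x5 = 1 ⊼ 0 = 1
g2 = g1 ⊼ x4 = 1 ⊼ 0 = 1
g3 = g2 ⊽ x1 = 1 ⊽ 1 = 0
g4 = g1 ∨ g3 = 1 ∨ 0 = 1
g5 = x3 ⊼ g4 = 1 ⊼ 1 = 0
So g5 = 0 as required.

x1=1, x2=1, x3=1, x4=0, x5=0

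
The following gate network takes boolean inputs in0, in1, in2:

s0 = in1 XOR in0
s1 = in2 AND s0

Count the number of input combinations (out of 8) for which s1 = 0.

6

s1 = in2 AND s0 must be 0, so at least one of in2, s0 is 0.
Enumerating the 8 input combinations, 6 give s1 = 0 and 2 give s1 = 1.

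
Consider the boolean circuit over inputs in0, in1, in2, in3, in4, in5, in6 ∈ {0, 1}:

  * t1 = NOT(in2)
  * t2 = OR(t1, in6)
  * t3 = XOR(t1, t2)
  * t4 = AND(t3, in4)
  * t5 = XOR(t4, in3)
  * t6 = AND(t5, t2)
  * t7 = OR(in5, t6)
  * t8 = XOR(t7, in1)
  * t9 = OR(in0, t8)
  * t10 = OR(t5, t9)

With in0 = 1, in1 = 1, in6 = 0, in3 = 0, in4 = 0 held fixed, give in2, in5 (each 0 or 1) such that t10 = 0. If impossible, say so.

With in0 = 1, in1 = 1, in6 = 0, in3 = 0, in4 = 0 fixed, none of the 4 settings of in2, in5 give t10 = 0.
For example, with in2=0, in5=1:
t1 = NOT(in2) = NOT 0 = 1
t2 = OR(t1, in6) = OR(1, 0) = 1
t3 = XOR(t1, t2) = XOR(1, 1) = 0
t4 = AND(t3, in4) = AND(0, 0) = 0
t5 = XOR(t4, in3) = XOR(0, 0) = 0
t6 = AND(t5, t2) = AND(0, 1) = 0
t7 = OR(in5, t6) = OR(1, 0) = 1
t8 = XOR(t7, in1) = XOR(1, 1) = 0
t9 = OR(in0, t8) = OR(1, 0) = 1
t10 = OR(t5, t9) = OR(0, 1) = 1
giving t10 = 1 ≠ 0.

no solution exists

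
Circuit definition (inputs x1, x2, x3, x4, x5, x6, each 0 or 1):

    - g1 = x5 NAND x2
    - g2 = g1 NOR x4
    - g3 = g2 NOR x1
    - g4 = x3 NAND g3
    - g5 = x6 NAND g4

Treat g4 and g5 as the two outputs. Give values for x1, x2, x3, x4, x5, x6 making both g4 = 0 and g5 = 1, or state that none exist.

Check with x1=0, x2=1, x3=1, x4=1, x5=0, x6=1:
g1 = x5 NAND x2 = 0 NAND 1 = 1
g2 = g1 NOR x4 = 1 NOR 1 = 0
g3 = g2 NOR x1 = 0 NOR 0 = 1
g4 = x3 NAND g3 = 1 NAND 1 = 0
g5 = x6 NAND g4 = 1 NAND 0 = 1
So g4 = 0 and g5 = 1.

x1=0, x2=1, x3=1, x4=1, x5=0, x6=1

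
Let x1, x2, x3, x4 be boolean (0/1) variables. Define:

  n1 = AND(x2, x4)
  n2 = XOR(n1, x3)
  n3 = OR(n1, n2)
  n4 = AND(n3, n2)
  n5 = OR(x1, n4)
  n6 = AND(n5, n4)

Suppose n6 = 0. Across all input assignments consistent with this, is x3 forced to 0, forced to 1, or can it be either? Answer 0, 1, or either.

Both values of x3 occur among assignments with n6 = 0:
  x3=0: x1=0, x2=0, x3=0, x4=0
  x3=1: x1=0, x2=1, x3=1, x4=1

either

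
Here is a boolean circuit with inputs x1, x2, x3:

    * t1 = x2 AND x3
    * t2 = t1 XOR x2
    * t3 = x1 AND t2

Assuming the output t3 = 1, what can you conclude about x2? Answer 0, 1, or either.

1

t3 = x1 AND t2 must be 1, so both x1 = 1 and t2 = 1.
Every assignment with t3 = 1 has x2 = 1; there are 1 such assignment(s).
  x1=1, x2=1, x3=0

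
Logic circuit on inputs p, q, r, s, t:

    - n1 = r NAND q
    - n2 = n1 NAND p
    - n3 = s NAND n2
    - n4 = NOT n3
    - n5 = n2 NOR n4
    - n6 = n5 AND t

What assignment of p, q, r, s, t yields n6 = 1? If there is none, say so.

p=1 q=1 r=0 s=0 t=1

n6 = n5 AND t must be 1, so both n5 = 1 and t = 1.
n5 = n2 NOR n4 must be 1, so both n2 = 0 and n4 = 0.
n2 = n1 NAND p must be 0, so both n1 = 1 and p = 1.
Check with p=1 q=1 r=0 s=0 t=1:
n1 = r NAND q = 0 NAND 1 = 1
n2 = n1 NAND p = 1 NAND 1 = 0
n3 = s NAND n2 = 0 NAND 0 = 1
n4 = NOT n3 = NOT 1 = 0
n5 = n2 NOR n4 = 0 NOR 0 = 1
n6 = n5 AND t = 1 AND 1 = 1
So n6 = 1 as required.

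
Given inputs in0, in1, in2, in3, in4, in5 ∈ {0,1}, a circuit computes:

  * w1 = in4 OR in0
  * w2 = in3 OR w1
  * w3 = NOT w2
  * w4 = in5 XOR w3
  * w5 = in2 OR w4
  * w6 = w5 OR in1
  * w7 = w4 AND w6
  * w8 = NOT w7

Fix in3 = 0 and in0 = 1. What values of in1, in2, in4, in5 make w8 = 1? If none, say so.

in1=1, in2=1, in4=0, in5=0

w8 = NOT w7 must be 1, so w7 = 0.
Check with in3 = 0 and in0 = 1 and in1=1, in2=1, in4=0, in5=0:
w1 = in4 OR in0 = 0 OR 1 = 1
w2 = in3 OR w1 = 0 OR 1 = 1
w3 = NOT w2 = NOT 1 = 0
w4 = in5 XOR w3 = 0 XOR 0 = 0
w5 = in2 OR w4 = 1 OR 0 = 1
w6 = w5 OR in1 = 1 OR 1 = 1
w7 = w4 AND w6 = 0 AND 1 = 0
w8 = NOT w7 = NOT 0 = 1
So w8 = 1.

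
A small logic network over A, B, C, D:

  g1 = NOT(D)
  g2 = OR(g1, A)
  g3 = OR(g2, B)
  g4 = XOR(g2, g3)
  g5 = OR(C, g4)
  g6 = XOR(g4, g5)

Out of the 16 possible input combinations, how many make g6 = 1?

g6 = XOR(g4, g5) must be 1, so g4 and g5 differ.
Enumerating the 16 input combinations, 7 give g6 = 1 and 9 give g6 = 0.

7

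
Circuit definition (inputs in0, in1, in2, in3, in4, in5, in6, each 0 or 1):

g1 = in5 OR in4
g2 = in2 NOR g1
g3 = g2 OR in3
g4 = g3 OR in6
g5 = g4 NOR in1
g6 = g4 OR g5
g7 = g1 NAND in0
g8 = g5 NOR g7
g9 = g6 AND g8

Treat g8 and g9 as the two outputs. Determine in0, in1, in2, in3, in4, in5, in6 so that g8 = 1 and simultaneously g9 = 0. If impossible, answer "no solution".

Check with in0=1 in1=1 in2=1 in3=0 in4=0 in5=1 in6=0:
g1 = in5 OR in4 = 1 OR 0 = 1
g2 = in2 NOR g1 = 1 NOR 1 = 0
g3 = g2 OR in3 = 0 OR 0 = 0
g4 = g3 OR in6 = 0 OR 0 = 0
g5 = g4 NOR in1 = 0 NOR 1 = 0
g6 = g4 OR g5 = 0 OR 0 = 0
g7 = g1 NAND in0 = 1 NAND 1 = 0
g8 = g5 NOR g7 = 0 NOR 0 = 1
g9 = g6 AND g8 = 0 AND 1 = 0
So g8 = 1 and g9 = 0.

in0=1 in1=1 in2=1 in3=0 in4=0 in5=1 in6=0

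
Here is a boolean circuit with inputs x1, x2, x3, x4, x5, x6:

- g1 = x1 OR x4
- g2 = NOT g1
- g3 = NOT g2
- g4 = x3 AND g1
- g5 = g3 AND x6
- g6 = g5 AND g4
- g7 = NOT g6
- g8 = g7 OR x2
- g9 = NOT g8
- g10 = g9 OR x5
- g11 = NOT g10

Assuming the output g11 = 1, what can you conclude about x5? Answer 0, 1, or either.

0

g11 = NOT g10 must be 1, so g10 = 0.
g10 = g9 OR x5 must be 0, so both g9 = 0 and x5 = 0.
g9 = NOT g8 must be 0, so g8 = 1.
Every assignment with g11 = 1 has x5 = 0; there are 29 such assignment(s).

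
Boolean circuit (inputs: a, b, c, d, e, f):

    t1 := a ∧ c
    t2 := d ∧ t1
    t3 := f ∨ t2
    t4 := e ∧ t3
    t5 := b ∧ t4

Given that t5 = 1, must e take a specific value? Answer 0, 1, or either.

1

t5 = b ∧ t4 must be 1, so both b = 1 and t4 = 1.
Every assignment with t5 = 1 has e = 1; there are 9 such assignment(s).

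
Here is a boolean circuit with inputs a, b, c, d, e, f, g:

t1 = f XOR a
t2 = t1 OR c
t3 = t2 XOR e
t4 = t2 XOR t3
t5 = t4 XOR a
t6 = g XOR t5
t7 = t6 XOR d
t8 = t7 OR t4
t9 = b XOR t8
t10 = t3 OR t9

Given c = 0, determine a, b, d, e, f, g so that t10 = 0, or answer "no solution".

a=1 b=1 d=0 e=1 f=0 g=0

t10 = t3 OR t9 must be 0, so both t3 = 0 and t9 = 0.
t3 = t2 XOR e must be 0, so t2 and e are equal.
Check with c = 0 and a=1, b=1, d=0, e=1, f=0, g=0:
t1 = f XOR a = 0 XOR 1 = 1
t2 = t1 OR c = 1 OR 0 = 1
t3 = t2 XOR e = 1 XOR 1 = 0
t4 = t2 XOR t3 = 1 XOR 0 = 1
t5 = t4 XOR a = 1 XOR 1 = 0
t6 = g XOR t5 = 0 XOR 0 = 0
t7 = t6 XOR d = 0 XOR 0 = 0
t8 = t7 OR t4 = 0 OR 1 = 1
t9 = b XOR t8 = 1 XOR 1 = 0
t10 = t3 OR t9 = 0 OR 0 = 0
So t10 = 0.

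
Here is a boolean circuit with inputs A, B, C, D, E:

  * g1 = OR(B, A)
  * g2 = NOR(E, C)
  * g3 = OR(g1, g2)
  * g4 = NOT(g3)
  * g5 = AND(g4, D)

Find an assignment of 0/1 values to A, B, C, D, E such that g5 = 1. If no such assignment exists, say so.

A=0, B=0, C=1, D=1, E=0

g5 = AND(g4, D) must be 1, so both g4 = 1 and D = 1.
g4 = NOT(g3) must be 1, so g3 = 0.
Check with A=0, B=0, C=1, D=1, E=0:
g1 = OR(B, A) = OR(0, 0) = 0
g2 = NOR(E, C) = NOR(0, 1) = 0
g3 = OR(g1, g2) = OR(0, 0) = 0
g4 = NOT(g3) = NOT 0 = 1
g5 = AND(g4, D) = AND(1, 1) = 1
So g5 = 1 as required.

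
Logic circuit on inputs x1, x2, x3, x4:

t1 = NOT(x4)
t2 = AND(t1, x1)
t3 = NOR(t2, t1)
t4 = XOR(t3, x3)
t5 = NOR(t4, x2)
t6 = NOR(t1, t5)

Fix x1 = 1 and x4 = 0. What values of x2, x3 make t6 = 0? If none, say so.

x2=1, x3=1

t6 = NOR(t1, t5) must be 0, so at least one of t1, t5 is 1.
Check with x1 = 1 and x4 = 0 and x2=1, x3=1:
t1 = NOT(x4) = NOT 0 = 1
t2 = AND(t1, x1) = AND(1, 1) = 1
t3 = NOR(t2, t1) = NOR(1, 1) = 0
t4 = XOR(t3, x3) = XOR(0, 1) = 1
t5 = NOR(t4, x2) = NOR(1, 1) = 0
t6 = NOR(t1, t5) = NOR(1, 0) = 0
So t6 = 0.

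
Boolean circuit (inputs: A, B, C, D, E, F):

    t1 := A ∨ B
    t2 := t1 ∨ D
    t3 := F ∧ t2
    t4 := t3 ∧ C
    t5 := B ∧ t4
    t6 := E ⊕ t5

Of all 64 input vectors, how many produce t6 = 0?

32

t6 = E ⊕ t5 must be 0, so E and t5 are equal.
Enumerating the 64 input combinations, 32 give t6 = 0 and 32 give t6 = 1.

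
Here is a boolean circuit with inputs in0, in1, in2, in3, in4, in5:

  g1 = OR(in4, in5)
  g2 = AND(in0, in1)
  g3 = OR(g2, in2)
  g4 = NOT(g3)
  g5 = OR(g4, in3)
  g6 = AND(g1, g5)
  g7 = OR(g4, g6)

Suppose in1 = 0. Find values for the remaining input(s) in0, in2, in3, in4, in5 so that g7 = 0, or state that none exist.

in0=0, in2=1, in3=0, in4=1, in5=1

g7 = OR(g4, g6) must be 0, so both g4 = 0 and g6 = 0.
Check with in1 = 0 and in0=0, in2=1, in3=0, in4=1, in5=1:
g1 = OR(in4, in5) = OR(1, 1) = 1
g2 = AND(in0, in1) = AND(0, 0) = 0
g3 = OR(g2, in2) = OR(0, 1) = 1
g4 = NOT(g3) = NOT 1 = 0
g5 = OR(g4, in3) = OR(0, 0) = 0
g6 = AND(g1, g5) = AND(1, 0) = 0
g7 = OR(g4, g6) = OR(0, 0) = 0
So g7 = 0.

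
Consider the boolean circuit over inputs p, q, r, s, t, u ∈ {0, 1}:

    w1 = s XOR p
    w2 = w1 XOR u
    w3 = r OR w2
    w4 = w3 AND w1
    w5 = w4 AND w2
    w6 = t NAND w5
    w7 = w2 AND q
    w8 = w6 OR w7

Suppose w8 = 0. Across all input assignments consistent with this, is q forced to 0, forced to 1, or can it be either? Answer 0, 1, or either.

w8 = w6 OR w7 must be 0, so both w6 = 0 and w7 = 0.
w6 = t NAND w5 must be 0, so both t = 1 and w5 = 1.
Every assignment with w8 = 0 has q = 0; there are 4 such assignment(s).
  p=0, q=0, r=0, s=1, t=1, u=0
  p=0, q=0, r=1, s=1, t=1, u=0
  p=1, q=0, r=0, s=0, t=1, u=0
  p=1, q=0, r=1, s=0, t=1, u=0

0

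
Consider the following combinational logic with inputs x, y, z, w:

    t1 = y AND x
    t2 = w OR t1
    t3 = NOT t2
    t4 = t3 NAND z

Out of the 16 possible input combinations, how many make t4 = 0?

t4 = t3 NAND z must be 0, so both t3 = 1 and z = 1.
t3 = NOT t2 must be 1, so t2 = 0.
t2 = w OR t1 must be 0, so both w = 0 and t1 = 0.
Enumerating the 16 input combinations, 3 give t4 = 0 and 13 give t4 = 1.

3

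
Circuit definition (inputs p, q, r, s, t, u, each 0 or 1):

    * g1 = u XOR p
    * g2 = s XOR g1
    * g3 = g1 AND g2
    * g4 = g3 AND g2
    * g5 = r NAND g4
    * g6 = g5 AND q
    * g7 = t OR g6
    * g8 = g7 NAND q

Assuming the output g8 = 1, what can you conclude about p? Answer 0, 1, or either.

either

Both values of p occur among assignments with g8 = 1:
  p=0: p=0, q=0, r=0, s=0, t=0, u=0
  p=1: p=1, q=0, r=0, s=0, t=0, u=0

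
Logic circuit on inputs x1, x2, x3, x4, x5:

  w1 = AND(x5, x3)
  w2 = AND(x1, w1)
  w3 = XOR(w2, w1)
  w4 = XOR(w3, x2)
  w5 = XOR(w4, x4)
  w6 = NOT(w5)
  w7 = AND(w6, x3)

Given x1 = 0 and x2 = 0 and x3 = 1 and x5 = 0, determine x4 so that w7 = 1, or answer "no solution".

w7 = AND(w6, x3) must be 1, so both w6 = 1 and x3 = 1.
w6 = NOT(w5) must be 1, so w5 = 0.
Check with x1 = 0 and x2 = 0 and x3 = 1 and x5 = 0 and x4=0:
w1 = AND(x5, x3) = AND(0, 1) = 0
w2 = AND(x1, w1) = AND(0, 0) = 0
w3 = XOR(w2, w1) = XOR(0, 0) = 0
w4 = XOR(w3, x2) = XOR(0, 0) = 0
w5 = XOR(w4, x4) = XOR(0, 0) = 0
w6 = NOT(w5) = NOT 0 = 1
w7 = AND(w6, x3) = AND(1, 1) = 1
So w7 = 1.

x4=0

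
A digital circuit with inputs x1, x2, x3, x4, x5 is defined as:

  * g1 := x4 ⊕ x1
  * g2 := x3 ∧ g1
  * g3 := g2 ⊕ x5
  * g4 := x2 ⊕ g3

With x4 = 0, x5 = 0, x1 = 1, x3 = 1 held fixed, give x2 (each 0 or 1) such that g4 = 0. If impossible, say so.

g4 = x2 ⊕ g3 must be 0, so x2 and g3 are equal.
Check with x4 = 0, x5 = 0, x1 = 1, x3 = 1 and x2=1:
g1 = x4 ⊕ x1 = 0 ⊕ 1 = 1
g2 = x3 ∧ g1 = 1 ∧ 1 = 1
g3 = g2 ⊕ x5 = 1 ⊕ 0 = 1
g4 = x2 ⊕ g3 = 1 ⊕ 1 = 0
So g4 = 0.

x2=1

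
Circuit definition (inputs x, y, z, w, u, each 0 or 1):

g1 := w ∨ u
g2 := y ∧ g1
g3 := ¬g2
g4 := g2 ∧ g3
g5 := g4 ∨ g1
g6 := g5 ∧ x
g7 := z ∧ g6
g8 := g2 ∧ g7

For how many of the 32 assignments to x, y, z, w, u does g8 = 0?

g8 = g2 ∧ g7 must be 0, so at least one of g2, g7 is 0.
Enumerating the 32 input combinations, 29 give g8 = 0 and 3 give g8 = 1.

29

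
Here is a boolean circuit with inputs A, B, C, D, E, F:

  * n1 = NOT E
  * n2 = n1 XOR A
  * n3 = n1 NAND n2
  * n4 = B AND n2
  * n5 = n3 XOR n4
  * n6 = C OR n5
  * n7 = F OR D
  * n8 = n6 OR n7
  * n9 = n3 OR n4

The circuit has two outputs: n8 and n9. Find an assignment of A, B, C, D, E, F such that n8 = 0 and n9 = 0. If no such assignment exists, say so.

A=0, B=0, C=0, D=0, E=0, F=0

Check with A=0, B=0, C=0, D=0, E=0, F=0:
n1 = NOT E = NOT 0 = 1
n2 = n1 XOR A = 1 XOR 0 = 1
n3 = n1 NAND n2 = 1 NAND 1 = 0
n4 = B AND n2 = 0 AND 1 = 0
n5 = n3 XOR n4 = 0 XOR 0 = 0
n6 = C OR n5 = 0 OR 0 = 0
n7 = F OR D = 0 OR 0 = 0
n8 = n6 OR n7 = 0 OR 0 = 0
n9 = n3 OR n4 = 0 OR 0 = 0
So n8 = 0 and n9 = 0.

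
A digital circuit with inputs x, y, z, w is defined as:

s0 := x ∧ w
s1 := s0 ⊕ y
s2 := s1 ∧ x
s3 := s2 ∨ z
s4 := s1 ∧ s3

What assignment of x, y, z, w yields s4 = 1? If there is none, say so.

Check with x=1, y=1, z=1, w=0:
s0 = x ∧ w = 1 ∧ 0 = 0
s1 = s0 ⊕ y = 0 ⊕ 1 = 1
s2 = s1 ∧ x = 1 ∧ 1 = 1
s3 = s2 ∨ z = 1 ∨ 1 = 1
s4 = s1 ∧ s3 = 1 ∧ 1 = 1
So s4 = 1 as required.

x=1, y=1, z=1, w=0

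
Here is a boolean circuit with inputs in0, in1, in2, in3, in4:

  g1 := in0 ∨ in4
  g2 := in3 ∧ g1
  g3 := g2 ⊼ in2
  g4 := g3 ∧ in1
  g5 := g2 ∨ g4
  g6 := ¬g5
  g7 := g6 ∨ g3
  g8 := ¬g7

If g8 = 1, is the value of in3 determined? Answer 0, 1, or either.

1

g8 = ¬g7 must be 1, so g7 = 0.
g7 = g6 ∨ g3 must be 0, so both g6 = 0 and g3 = 0.
Every assignment with g8 = 1 has in3 = 1; there are 6 such assignment(s).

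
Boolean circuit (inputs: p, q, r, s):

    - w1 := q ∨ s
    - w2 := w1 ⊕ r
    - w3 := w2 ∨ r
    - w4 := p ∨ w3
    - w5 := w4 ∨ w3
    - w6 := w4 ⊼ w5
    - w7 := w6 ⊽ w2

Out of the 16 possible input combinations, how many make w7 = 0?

w7 = w6 ⊽ w2 must be 0, so at least one of w6, w2 is 1.
Enumerating the 16 input combinations, 9 give w7 = 0 and 7 give w7 = 1.

9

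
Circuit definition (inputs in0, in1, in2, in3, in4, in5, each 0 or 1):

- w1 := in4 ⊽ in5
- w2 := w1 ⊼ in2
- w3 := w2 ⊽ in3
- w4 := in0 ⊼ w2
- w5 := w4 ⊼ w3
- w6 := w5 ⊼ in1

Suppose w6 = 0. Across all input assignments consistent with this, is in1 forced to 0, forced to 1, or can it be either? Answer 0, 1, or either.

1

w6 = w5 ⊼ in1 must be 0, so both w5 = 1 and in1 = 1.
w5 = w4 ⊼ w3 must be 1, so at least one of w4, w3 is 0.
Every assignment with w6 = 0 has in1 = 1; there are 30 such assignment(s).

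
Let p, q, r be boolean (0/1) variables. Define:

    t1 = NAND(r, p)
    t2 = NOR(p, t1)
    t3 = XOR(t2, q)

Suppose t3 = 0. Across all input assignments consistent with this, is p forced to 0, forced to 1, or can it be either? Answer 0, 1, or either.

either

Both values of p occur among assignments with t3 = 0:
  p=0: p=0, q=0, r=0
  p=1: p=1, q=0, r=0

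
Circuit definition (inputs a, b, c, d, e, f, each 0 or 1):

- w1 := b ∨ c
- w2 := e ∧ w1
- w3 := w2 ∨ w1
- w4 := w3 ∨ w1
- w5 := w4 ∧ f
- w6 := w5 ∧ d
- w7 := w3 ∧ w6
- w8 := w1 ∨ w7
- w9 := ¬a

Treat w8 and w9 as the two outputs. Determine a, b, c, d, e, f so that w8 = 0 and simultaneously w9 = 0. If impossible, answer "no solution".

a=1 b=0 c=0 d=0 e=1 f=1

Check with a=1 b=0 c=0 d=0 e=1 f=1:
w1 = b ∨ c = 0 ∨ 0 = 0
w2 = e ∧ w1 = 1 ∧ 0 = 0
w3 = w2 ∨ w1 = 0 ∨ 0 = 0
w4 = w3 ∨ w1 = 0 ∨ 0 = 0
w5 = w4 ∧ f = 0 ∧ 1 = 0
w6 = w5 ∧ d = 0 ∧ 0 = 0
w7 = w3 ∧ w6 = 0 ∧ 0 = 0
w8 = w1 ∨ w7 = 0 ∨ 0 = 0
w9 = ¬a = ¬1 = 0
So w8 = 0 and w9 = 0.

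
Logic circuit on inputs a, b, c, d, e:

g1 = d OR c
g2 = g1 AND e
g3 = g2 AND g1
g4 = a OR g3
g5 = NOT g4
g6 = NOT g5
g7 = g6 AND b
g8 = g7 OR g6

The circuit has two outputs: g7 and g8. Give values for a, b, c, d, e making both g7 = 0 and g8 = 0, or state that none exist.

Check with a=0, b=0, c=1, d=0, e=0:
g1 = d OR c = 0 OR 1 = 1
g2 = g1 AND e = 1 AND 0 = 0
g3 = g2 AND g1 = 0 AND 1 = 0
g4 = a OR g3 = 0 OR 0 = 0
g5 = NOT g4 = NOT 0 = 1
g6 = NOT g5 = NOT 1 = 0
g7 = g6 AND b = 0 AND 0 = 0
g8 = g7 OR g6 = 0 OR 0 = 0
So g7 = 0 and g8 = 0.

a=0, b=0, c=1, d=0, e=0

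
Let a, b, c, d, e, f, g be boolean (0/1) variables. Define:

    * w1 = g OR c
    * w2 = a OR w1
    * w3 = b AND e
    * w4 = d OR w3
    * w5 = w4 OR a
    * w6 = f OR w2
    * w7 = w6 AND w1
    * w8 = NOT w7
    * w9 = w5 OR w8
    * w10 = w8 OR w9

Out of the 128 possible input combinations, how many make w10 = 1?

w10 = w8 OR w9 must be 1, so at least one of w8, w9 is 1.
Enumerating the 128 input combinations, 110 give w10 = 1 and 18 give w10 = 0.

110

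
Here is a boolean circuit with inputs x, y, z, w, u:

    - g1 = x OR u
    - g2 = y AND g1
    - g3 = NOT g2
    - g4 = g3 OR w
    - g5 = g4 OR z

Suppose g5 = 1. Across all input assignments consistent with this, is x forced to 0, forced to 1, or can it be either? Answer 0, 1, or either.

either

Both values of x occur among assignments with g5 = 1:
  x=0: x=0, y=0, z=0, w=0, u=0
  x=1: x=1, y=0, z=0, w=0, u=0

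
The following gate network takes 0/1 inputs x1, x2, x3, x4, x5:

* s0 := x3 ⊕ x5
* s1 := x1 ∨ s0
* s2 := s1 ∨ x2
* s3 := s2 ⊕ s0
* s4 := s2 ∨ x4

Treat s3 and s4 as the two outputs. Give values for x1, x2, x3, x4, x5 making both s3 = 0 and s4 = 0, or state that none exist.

Check with x1=0, x2=0, x3=1, x4=0, x5=1:
s0 = x3 ⊕ x5 = 1 ⊕ 1 = 0
s1 = x1 ∨ s0 = 0 ∨ 0 = 0
s2 = s1 ∨ x2 = 0 ∨ 0 = 0
s3 = s2 ⊕ s0 = 0 ⊕ 0 = 0
s4 = s2 ∨ x4 = 0 ∨ 0 = 0
So s3 = 0 and s4 = 0.

x1=0, x2=0, x3=1, x4=0, x5=1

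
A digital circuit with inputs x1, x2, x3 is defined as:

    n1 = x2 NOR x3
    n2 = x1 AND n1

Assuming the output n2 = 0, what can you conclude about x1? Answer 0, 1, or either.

either

Both values of x1 occur among assignments with n2 = 0:
  x1=0: x1=0, x2=0, x3=0
  x1=1: x1=1, x2=0, x3=1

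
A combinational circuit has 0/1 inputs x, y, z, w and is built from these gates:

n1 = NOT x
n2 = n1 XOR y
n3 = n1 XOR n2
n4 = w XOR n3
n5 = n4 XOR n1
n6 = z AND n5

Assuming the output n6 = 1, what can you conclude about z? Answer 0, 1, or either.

n6 = z AND n5 must be 1, so both z = 1 and n5 = 1.
n5 = n4 XOR n1 must be 1, so n4 and n1 differ.
Every assignment with n6 = 1 has z = 1; there are 4 such assignment(s).
  x=0, y=0, z=1, w=0
  x=0, y=1, z=1, w=1
  x=1, y=0, z=1, w=1
  x=1, y=1, z=1, w=0

1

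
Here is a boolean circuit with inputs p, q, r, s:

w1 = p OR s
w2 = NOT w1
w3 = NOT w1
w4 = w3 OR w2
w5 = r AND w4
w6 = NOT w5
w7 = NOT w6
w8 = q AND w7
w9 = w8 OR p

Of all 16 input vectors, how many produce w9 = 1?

9

w9 = w8 OR p must be 1, so at least one of w8, p is 1.
Enumerating the 16 input combinations, 9 give w9 = 1 and 7 give w9 = 0.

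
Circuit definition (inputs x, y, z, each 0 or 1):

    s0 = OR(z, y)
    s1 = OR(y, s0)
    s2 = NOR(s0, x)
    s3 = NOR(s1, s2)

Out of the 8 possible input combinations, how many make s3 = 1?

s3 = NOR(s1, s2) must be 1, so both s1 = 0 and s2 = 0.
s1 = OR(y, s0) must be 0, so both y = 0 and s0 = 0.
Satisfying assignments:
  x=1, y=0, z=0

1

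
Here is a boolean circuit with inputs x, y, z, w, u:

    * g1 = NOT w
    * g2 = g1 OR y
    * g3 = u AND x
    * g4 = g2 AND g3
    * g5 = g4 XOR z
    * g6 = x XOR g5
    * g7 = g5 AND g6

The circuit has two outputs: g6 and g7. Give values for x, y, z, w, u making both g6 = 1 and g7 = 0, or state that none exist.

x=1, y=0, z=0, w=1, u=1

Check with x=1, y=0, z=0, w=1, u=1:
g1 = NOT w = NOT 1 = 0
g2 = g1 OR y = 0 OR 0 = 0
g3 = u AND x = 1 AND 1 = 1
g4 = g2 AND g3 = 0 AND 1 = 0
g5 = g4 XOR z = 0 XOR 0 = 0
g6 = x XOR g5 = 1 XOR 0 = 1
g7 = g5 AND g6 = 0 AND 1 = 0
So g6 = 1 and g7 = 0.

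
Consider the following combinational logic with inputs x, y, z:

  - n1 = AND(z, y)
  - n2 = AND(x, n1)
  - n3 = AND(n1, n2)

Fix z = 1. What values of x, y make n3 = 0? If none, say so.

x=1 y=0

n3 = AND(n1, n2) must be 0, so at least one of n1, n2 is 0.
Check with z = 1 and x=1, y=0:
n1 = AND(z, y) = AND(1, 0) = 0
n2 = AND(x, n1) = AND(1, 0) = 0
n3 = AND(n1, n2) = AND(0, 0) = 0
So n3 = 0.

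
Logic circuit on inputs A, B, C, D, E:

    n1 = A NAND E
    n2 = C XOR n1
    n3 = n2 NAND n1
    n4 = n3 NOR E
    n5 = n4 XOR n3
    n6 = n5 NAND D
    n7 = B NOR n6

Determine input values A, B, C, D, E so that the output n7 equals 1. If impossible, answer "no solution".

A=1, B=0, C=1, D=1, E=0

n7 = B NOR n6 must be 1, so both B = 0 and n6 = 0.
n6 = n5 NAND D must be 0, so both n5 = 1 and D = 1.
Check with A=1, B=0, C=1, D=1, E=0:
n1 = A NAND E = 1 NAND 0 = 1
n2 = C XOR n1 = 1 XOR 1 = 0
n3 = n2 NAND n1 = 0 NAND 1 = 1
n4 = n3 NOR E = 1 NOR 0 = 0
n5 = n4 XOR n3 = 0 XOR 1 = 1
n6 = n5 NAND D = 1 NAND 1 = 0
n7 = B NOR n6 = 0 NOR 0 = 1
So n7 = 1 as required.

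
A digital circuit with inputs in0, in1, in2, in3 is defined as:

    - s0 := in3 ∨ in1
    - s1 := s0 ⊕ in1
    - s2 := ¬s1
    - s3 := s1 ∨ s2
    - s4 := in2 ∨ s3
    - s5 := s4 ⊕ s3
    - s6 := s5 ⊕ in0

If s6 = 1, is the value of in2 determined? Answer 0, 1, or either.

either

Both values of in2 occur among assignments with s6 = 1:
  in2=0: in0=1, in1=0, in2=0, in3=0
  in2=1: in0=1, in1=0, in2=1, in3=0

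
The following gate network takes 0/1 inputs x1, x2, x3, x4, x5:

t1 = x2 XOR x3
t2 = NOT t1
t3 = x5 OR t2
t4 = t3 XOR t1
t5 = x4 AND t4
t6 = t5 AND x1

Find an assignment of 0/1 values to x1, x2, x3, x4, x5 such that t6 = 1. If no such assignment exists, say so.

x1=1 x2=0 x3=0 x4=1 x5=1

t6 = t5 AND x1 must be 1, so both t5 = 1 and x1 = 1.
t5 = x4 AND t4 must be 1, so both x4 = 1 and t4 = 1.
Check with x1=1 x2=0 x3=0 x4=1 x5=1:
t1 = x2 XOR x3 = 0 XOR 0 = 0
t2 = NOT t1 = NOT 0 = 1
t3 = x5 OR t2 = 1 OR 1 = 1
t4 = t3 XOR t1 = 1 XOR 0 = 1
t5 = x4 AND t4 = 1 AND 1 = 1
t6 = t5 AND x1 = 1 AND 1 = 1
So t6 = 1 as required.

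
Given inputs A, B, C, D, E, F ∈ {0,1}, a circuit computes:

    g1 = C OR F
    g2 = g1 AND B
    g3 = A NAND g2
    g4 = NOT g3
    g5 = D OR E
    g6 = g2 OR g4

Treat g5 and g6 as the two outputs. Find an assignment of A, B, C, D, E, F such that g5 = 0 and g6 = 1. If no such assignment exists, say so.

A=1, B=1, C=0, D=0, E=0, F=1

Check with A=1, B=1, C=0, D=0, E=0, F=1:
g1 = C OR F = 0 OR 1 = 1
g2 = g1 AND B = 1 AND 1 = 1
g3 = A NAND g2 = 1 NAND 1 = 0
g4 = NOT g3 = NOT 0 = 1
g5 = D OR E = 0 OR 0 = 0
g6 = g2 OR g4 = 1 OR 1 = 1
So g5 = 0 and g6 = 1.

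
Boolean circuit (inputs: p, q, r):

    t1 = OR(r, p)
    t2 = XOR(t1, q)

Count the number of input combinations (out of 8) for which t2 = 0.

t2 = XOR(t1, q) must be 0, so t1 and q are equal.
Enumerating the 8 input combinations, 4 give t2 = 0 and 4 give t2 = 1.

4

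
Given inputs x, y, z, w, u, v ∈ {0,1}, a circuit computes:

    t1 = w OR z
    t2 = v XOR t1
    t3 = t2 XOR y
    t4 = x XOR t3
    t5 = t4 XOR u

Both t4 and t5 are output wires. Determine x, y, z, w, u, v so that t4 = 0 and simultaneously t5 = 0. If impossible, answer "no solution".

Check with x=0 y=1 z=1 w=1 u=0 v=0:
t1 = w OR z = 1 OR 1 = 1
t2 = v XOR t1 = 0 XOR 1 = 1
t3 = t2 XOR y = 1 XOR 1 = 0
t4 = x XOR t3 = 0 XOR 0 = 0
t5 = t4 XOR u = 0 XOR 0 = 0
So t4 = 0 and t5 = 0.

x=0 y=1 z=1 w=1 u=0 v=0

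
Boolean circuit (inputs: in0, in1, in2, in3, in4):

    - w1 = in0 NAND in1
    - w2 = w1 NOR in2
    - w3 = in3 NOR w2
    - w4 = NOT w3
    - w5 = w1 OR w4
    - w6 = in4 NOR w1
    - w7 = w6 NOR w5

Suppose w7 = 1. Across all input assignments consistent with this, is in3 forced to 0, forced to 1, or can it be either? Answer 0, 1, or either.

w7 = w6 NOR w5 must be 1, so both w6 = 0 and w5 = 0.
Every assignment with w7 = 1 has in3 = 0; there are 1 such assignment(s).
  in0=1, in1=1, in2=1, in3=0, in4=1

0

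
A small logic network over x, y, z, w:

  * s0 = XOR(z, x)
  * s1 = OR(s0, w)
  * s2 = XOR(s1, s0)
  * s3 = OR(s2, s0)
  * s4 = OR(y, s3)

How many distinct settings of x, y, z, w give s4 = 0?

2

s4 = OR(y, s3) must be 0, so both y = 0 and s3 = 0.
Satisfying assignments:
  x=0, y=0, z=0, w=0
  x=1, y=0, z=1, w=0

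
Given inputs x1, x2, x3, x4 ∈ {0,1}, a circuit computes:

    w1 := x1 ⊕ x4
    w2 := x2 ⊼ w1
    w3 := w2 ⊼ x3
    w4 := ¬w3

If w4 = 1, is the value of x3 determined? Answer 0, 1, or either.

w4 = ¬w3 must be 1, so w3 = 0.
w3 = w2 ⊼ x3 must be 0, so both w2 = 1 and x3 = 1.
w2 = x2 ⊼ w1 must be 1, so at least one of x2, w1 is 0.
Every assignment with w4 = 1 has x3 = 1; there are 6 such assignment(s).

1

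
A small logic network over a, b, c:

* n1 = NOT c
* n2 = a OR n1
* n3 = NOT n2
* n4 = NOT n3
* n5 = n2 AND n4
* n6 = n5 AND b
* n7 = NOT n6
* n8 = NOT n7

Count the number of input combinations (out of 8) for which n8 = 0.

5

n8 = NOT n7 must be 0, so n7 = 1.
n7 = NOT n6 must be 1, so n6 = 0.
n6 = n5 AND b must be 0, so at least one of n5, b is 0.
Satisfying assignments:
  a=0, b=0, c=0
  a=0, b=0, c=1
  a=0, b=1, c=1
  a=1, b=0, c=0
  a=1, b=0, c=1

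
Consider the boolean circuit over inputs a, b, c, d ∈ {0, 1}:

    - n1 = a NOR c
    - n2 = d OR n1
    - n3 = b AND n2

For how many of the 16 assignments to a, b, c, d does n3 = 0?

11

n3 = b AND n2 must be 0, so at least one of b, n2 is 0.
Enumerating the 16 input combinations, 11 give n3 = 0 and 5 give n3 = 1.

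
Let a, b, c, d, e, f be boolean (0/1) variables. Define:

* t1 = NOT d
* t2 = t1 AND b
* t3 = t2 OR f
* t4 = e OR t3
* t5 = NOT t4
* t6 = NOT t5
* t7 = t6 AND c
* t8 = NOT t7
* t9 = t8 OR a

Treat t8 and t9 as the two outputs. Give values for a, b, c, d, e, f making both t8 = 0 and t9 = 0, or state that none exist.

a=0, b=0, c=1, d=1, e=1, f=1

Check with a=0, b=0, c=1, d=1, e=1, f=1:
t1 = NOT d = NOT 1 = 0
t2 = t1 AND b = 0 AND 0 = 0
t3 = t2 OR f = 0 OR 1 = 1
t4 = e OR t3 = 1 OR 1 = 1
t5 = NOT t4 = NOT 1 = 0
t6 = NOT t5 = NOT 0 = 1
t7 = t6 AND c = 1 AND 1 = 1
t8 = NOT t7 = NOT 1 = 0
t9 = t8 OR a = 0 OR 0 = 0
So t8 = 0 and t9 = 0.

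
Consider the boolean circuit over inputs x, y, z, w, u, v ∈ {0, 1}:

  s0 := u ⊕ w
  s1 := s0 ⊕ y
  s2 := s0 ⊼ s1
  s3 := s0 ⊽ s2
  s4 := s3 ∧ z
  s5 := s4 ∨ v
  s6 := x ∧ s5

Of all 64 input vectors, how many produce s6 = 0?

s6 = x ∧ s5 must be 0, so at least one of x, s5 is 0.
Enumerating the 64 input combinations, 48 give s6 = 0 and 16 give s6 = 1.

48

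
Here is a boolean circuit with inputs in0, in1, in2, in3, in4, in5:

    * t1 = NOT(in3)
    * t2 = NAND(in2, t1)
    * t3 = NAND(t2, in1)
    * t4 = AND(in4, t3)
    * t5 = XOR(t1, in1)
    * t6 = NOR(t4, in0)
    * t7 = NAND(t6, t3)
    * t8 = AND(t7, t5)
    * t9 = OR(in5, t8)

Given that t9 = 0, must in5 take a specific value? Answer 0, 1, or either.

t9 = OR(in5, t8) must be 0, so both in5 = 0 and t8 = 0.
t8 = AND(t7, t5) must be 0, so at least one of t7, t5 is 0.
Every assignment with t9 = 0 has in5 = 0; there are 18 such assignment(s).

0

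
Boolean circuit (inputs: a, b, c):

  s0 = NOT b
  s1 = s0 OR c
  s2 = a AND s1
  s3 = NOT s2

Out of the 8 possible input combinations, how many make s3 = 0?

s3 = NOT s2 must be 0, so s2 = 1.
s2 = a AND s1 must be 1, so both a = 1 and s1 = 1.
Enumerating the 8 input combinations, 3 give s3 = 0 and 5 give s3 = 1.

3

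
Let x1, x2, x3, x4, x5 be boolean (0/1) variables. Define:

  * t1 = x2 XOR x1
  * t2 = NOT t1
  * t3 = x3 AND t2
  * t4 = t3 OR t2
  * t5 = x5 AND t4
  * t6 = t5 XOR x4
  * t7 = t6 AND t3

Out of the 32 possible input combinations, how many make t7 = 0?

t7 = t6 AND t3 must be 0, so at least one of t6, t3 is 0.
Enumerating the 32 input combinations, 28 give t7 = 0 and 4 give t7 = 1.

28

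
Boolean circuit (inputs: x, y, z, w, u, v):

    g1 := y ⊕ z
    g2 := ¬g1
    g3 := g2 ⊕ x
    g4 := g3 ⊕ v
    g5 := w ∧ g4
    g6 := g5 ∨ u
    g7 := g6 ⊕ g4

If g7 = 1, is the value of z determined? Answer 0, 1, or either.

Both values of z occur among assignments with g7 = 1:
  z=0: x=0, y=0, z=0, w=0, u=0, v=0
  z=1: x=0, y=0, z=1, w=0, u=0, v=1

either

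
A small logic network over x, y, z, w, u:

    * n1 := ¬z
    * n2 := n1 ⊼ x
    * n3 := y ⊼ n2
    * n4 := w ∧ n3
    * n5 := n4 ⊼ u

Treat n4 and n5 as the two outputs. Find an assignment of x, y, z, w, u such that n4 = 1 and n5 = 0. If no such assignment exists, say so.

Check with x=0 y=0 z=0 w=1 u=1:
n1 = ¬z = ¬0 = 1
n2 = n1 ⊼ x = 1 ⊼ 0 = 1
n3 = y ⊼ n2 = 0 ⊼ 1 = 1
n4 = w ∧ n3 = 1 ∧ 1 = 1
n5 = n4 ⊼ u = 1 ⊼ 1 = 0
So n4 = 1 and n5 = 0.

x=0 y=0 z=0 w=1 u=1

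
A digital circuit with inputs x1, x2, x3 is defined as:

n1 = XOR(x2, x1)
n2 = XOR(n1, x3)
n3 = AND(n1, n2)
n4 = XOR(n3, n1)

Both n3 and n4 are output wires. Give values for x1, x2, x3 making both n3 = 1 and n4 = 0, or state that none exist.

x1=1, x2=0, x3=0

Check with x1=1, x2=0, x3=0:
n1 = XOR(x2, x1) = XOR(0, 1) = 1
n2 = XOR(n1, x3) = XOR(1, 0) = 1
n3 = AND(n1, n2) = AND(1, 1) = 1
n4 = XOR(n3, n1) = XOR(1, 1) = 0
So n3 = 1 and n4 = 0.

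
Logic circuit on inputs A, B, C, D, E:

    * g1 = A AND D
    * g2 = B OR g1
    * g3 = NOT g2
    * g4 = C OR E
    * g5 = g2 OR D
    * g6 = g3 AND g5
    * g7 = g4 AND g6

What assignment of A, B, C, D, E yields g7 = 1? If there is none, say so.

A=0, B=0, C=1, D=1, E=1

Check with A=0, B=0, C=1, D=1, E=1:
g1 = A AND D = 0 AND 1 = 0
g2 = B OR g1 = 0 OR 0 = 0
g3 = NOT g2 = NOT 0 = 1
g4 = C OR E = 1 OR 1 = 1
g5 = g2 OR D = 0 OR 1 = 1
g6 = g3 AND g5 = 1 AND 1 = 1
g7 = g4 AND g6 = 1 AND 1 = 1
So g7 = 1 as required.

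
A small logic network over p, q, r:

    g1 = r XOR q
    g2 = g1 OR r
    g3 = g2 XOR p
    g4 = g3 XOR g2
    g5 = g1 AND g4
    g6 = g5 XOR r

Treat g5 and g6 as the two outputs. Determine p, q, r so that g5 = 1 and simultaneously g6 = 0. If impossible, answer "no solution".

Check with p=1 q=0 r=1:
g1 = r XOR q = 1 XOR 0 = 1
g2 = g1 OR r = 1 OR 1 = 1
g3 = g2 XOR p = 1 XOR 1 = 0
g4 = g3 XOR g2 = 0 XOR 1 = 1
g5 = g1 AND g4 = 1 AND 1 = 1
g6 = g5 XOR r = 1 XOR 1 = 0
So g5 = 1 and g6 = 0.

p=1 q=0 r=1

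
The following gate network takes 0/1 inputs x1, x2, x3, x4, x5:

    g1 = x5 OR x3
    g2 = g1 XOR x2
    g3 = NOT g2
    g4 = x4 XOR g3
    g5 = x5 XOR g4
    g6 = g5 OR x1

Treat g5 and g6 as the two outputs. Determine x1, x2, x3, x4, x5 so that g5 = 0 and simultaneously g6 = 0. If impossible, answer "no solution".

Check with x1=0, x2=0, x3=1, x4=0, x5=0:
g1 = x5 OR x3 = 0 OR 1 = 1
g2 = g1 XOR x2 = 1 XOR 0 = 1
g3 = NOT g2 = NOT 1 = 0
g4 = x4 XOR g3 = 0 XOR 0 = 0
g5 = x5 XOR g4 = 0 XOR 0 = 0
g6 = g5 OR x1 = 0 OR 0 = 0
So g5 = 0 and g6 = 0.

x1=0, x2=0, x3=1, x4=0, x5=0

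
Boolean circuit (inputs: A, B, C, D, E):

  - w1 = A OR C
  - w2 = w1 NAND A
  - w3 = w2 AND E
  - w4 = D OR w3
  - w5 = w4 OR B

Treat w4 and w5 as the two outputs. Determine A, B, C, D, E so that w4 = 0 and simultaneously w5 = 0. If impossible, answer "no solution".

A=1 B=0 C=0 D=0 E=1

Check with A=1 B=0 C=0 D=0 E=1:
w1 = A OR C = 1 OR 0 = 1
w2 = w1 NAND A = 1 NAND 1 = 0
w3 = w2 AND E = 0 AND 1 = 0
w4 = D OR w3 = 0 OR 0 = 0
w5 = w4 OR B = 0 OR 0 = 0
So w4 = 0 and w5 = 0.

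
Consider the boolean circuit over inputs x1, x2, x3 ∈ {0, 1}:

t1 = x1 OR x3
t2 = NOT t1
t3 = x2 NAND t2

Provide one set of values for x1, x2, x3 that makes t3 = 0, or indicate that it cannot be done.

t3 = x2 NAND t2 must be 0, so both x2 = 1 and t2 = 1.
t2 = NOT t1 must be 1, so t1 = 0.
t1 = x1 OR x3 must be 0, so both x1 = 0 and x3 = 0.
Check with x1=0, x2=1, x3=0:
t1 = x1 OR x3 = 0 OR 0 = 0
t2 = NOT t1 = NOT 0 = 1
t3 = x2 NAND t2 = 1 NAND 1 = 0
So t3 = 0 as required.

x1=0, x2=1, x3=0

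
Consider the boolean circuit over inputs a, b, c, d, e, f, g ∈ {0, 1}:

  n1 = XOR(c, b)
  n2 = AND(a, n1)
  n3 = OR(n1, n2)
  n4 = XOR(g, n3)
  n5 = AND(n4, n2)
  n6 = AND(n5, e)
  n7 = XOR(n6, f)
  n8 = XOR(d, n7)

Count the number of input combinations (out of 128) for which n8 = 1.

64

n8 = XOR(d, n7) must be 1, so d and n7 differ.
Enumerating the 128 input combinations, 64 give n8 = 1 and 64 give n8 = 0.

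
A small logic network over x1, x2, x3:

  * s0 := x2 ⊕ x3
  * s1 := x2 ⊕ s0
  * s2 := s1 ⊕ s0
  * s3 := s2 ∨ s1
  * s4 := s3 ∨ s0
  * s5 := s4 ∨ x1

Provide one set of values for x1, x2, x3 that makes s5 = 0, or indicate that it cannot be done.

x1=0, x2=0, x3=0

s5 = s4 ∨ x1 must be 0, so both s4 = 0 and x1 = 0.
s4 = s3 ∨ s0 must be 0, so both s3 = 0 and s0 = 0.
s3 = s2 ∨ s1 must be 0, so both s2 = 0 and s1 = 0.
Check with x1=0, x2=0, x3=0:
s0 = x2 ⊕ x3 = 0 ⊕ 0 = 0
s1 = x2 ⊕ s0 = 0 ⊕ 0 = 0
s2 = s1 ⊕ s0 = 0 ⊕ 0 = 0
s3 = s2 ∨ s1 = 0 ∨ 0 = 0
s4 = s3 ∨ s0 = 0 ∨ 0 = 0
s5 = s4 ∨ x1 = 0 ∨ 0 = 0
So s5 = 0 as required.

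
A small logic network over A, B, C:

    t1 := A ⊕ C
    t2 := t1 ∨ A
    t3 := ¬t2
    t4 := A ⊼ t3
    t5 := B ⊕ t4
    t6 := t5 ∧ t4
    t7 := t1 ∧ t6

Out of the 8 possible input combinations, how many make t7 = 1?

2

t7 = t1 ∧ t6 must be 1, so both t1 = 1 and t6 = 1.
Enumerating the 8 input combinations, 2 give t7 = 1 and 6 give t7 = 0.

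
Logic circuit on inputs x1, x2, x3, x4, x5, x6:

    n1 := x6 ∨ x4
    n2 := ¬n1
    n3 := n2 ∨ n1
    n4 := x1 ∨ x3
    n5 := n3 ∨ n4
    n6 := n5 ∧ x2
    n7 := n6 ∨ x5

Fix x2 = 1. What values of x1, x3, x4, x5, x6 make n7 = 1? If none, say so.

n7 = n6 ∨ x5 must be 1, so at least one of n6, x5 is 1.
Check with x2 = 1 and x1=0, x3=1, x4=0, x5=0, x6=1:
n1 = x6 ∨ x4 = 1 ∨ 0 = 1
n2 = ¬n1 = ¬1 = 0
n3 = n2 ∨ n1 = 0 ∨ 1 = 1
n4 = x1 ∨ x3 = 0 ∨ 1 = 1
n5 = n3 ∨ n4 = 1 ∨ 1 = 1
n6 = n5 ∧ x2 = 1 ∧ 1 = 1
n7 = n6 ∨ x5 = 1 ∨ 0 = 1
So n7 = 1.

x1=0, x3=1, x4=0, x5=0, x6=1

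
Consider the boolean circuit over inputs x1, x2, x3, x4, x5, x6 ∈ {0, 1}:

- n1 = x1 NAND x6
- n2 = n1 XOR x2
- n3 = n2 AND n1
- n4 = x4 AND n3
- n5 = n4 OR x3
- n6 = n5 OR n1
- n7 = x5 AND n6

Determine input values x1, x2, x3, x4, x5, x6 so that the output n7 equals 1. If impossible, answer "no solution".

x1=0, x2=0, x3=0, x4=0, x5=1, x6=0

n7 = x5 AND n6 must be 1, so both x5 = 1 and n6 = 1.
n6 = n5 OR n1 must be 1, so at least one of n5, n1 is 1.
Check with x1=0, x2=0, x3=0, x4=0, x5=1, x6=0:
n1 = x1 NAND x6 = 0 NAND 0 = 1
n2 = n1 XOR x2 = 1 XOR 0 = 1
n3 = n2 AND n1 = 1 AND 1 = 1
n4 = x4 AND n3 = 0 AND 1 = 0
n5 = n4 OR x3 = 0 OR 0 = 0
n6 = n5 OR n1 = 0 OR 1 = 1
n7 = x5 AND n6 = 1 AND 1 = 1
So n7 = 1 as required.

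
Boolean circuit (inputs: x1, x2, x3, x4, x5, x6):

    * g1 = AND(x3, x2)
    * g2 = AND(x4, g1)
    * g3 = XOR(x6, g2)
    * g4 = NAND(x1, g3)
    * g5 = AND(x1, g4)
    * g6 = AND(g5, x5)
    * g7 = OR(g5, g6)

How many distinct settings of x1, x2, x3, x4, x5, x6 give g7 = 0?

g7 = OR(g5, g6) must be 0, so both g5 = 0 and g6 = 0.
Enumerating the 64 input combinations, 48 give g7 = 0 and 16 give g7 = 1.

48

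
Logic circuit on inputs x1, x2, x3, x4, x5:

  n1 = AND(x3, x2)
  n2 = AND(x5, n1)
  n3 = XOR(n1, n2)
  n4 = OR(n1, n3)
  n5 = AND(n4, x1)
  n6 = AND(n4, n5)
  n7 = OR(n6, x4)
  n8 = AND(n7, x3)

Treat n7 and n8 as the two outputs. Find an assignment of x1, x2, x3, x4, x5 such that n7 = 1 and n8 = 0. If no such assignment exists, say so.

x1=1, x2=0, x3=0, x4=1, x5=0

Check with x1=1, x2=0, x3=0, x4=1, x5=0:
n1 = AND(x3, x2) = AND(0, 0) = 0
n2 = AND(x5, n1) = AND(0, 0) = 0
n3 = XOR(n1, n2) = XOR(0, 0) = 0
n4 = OR(n1, n3) = OR(0, 0) = 0
n5 = AND(n4, x1) = AND(0, 1) = 0
n6 = AND(n4, n5) = AND(0, 0) = 0
n7 = OR(n6, x4) = OR(0, 1) = 1
n8 = AND(n7, x3) = AND(1, 0) = 0
So n7 = 1 and n8 = 0.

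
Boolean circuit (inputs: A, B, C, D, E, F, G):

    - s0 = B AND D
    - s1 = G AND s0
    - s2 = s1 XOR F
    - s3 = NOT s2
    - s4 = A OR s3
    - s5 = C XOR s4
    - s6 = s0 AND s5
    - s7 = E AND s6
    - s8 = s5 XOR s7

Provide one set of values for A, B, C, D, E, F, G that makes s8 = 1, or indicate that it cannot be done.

A=1, B=1, C=0, D=0, E=1, F=1, G=0

s8 = s5 XOR s7 must be 1, so s5 and s7 differ.
Check with A=1, B=1, C=0, D=0, E=1, F=1, G=0:
s0 = B AND D = 1 AND 0 = 0
s1 = G AND s0 = 0 AND 0 = 0
s2 = s1 XOR F = 0 XOR 1 = 1
s3 = NOT s2 = NOT 1 = 0
s4 = A OR s3 = 1 OR 0 = 1
s5 = C XOR s4 = 0 XOR 1 = 1
s6 = s0 AND s5 = 0 AND 1 = 0
s7 = E AND s6 = 1 AND 0 = 0
s8 = s5 XOR s7 = 1 XOR 0 = 1
So s8 = 1 as required.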